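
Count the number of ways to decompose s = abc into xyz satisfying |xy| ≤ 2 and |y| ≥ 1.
3

For s = 'abc' with pumping length p = 2:

Constraints: |xy| ≤ 2, |y| > 0

Valid decompositions (|xy| ≤ p, |y| ≥ 1):
  • x='', y='a', z='bc'
  • x='a', y='b', z='c'
  • x='', y='ab', z='c'

Total count: 3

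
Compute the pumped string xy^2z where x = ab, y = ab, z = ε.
ababab

Given x = 'ab', y = 'ab', z = '' and i = 2:

xy^2z = x + y·y·...·y (2 times) + z
       = 'ab' + 'ab'^2 + ''
       = 'ab' + 'abab' + ''
       = 'ababab'

The pumped string is 'ababab' with length 6.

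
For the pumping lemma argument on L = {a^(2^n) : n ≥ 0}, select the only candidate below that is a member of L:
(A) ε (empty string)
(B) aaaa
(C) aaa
(B) aaaa

The pumping lemma is applied to a string s that lies in L, so first check membership of each option:
- (A) ε has length 0, which is not a power of 2, so it is not in L ✗
- (B) aaaa has length 4 = 2^2, so it is in L ✓
- (C) aaa has length 3, strictly between 2^1 = 2 and 2^2 = 4, so it is not in L ✗

Only (B) aaaa is in L, so it is the only candidate that could play the role of s.
(In a complete proof one picks s in terms of the pumping length p so that |s| ≥ p is guaranteed; a fixed string like aaaa illustrates the shape of such an s.)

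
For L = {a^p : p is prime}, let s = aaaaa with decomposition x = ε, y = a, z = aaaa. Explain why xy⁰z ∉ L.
xy⁰z = aaaa ∉ L

Pumping with i = 0 replaces y = a by y⁰ = ε:
- Original: s = xyz = aaaaa; aaaaa has length 5, which is prime, so it is in L
- Pumped: xy⁰z = ε · ε · aaaa = aaaa
- aaaa has length 4 = 2 × 2, which is not prime, so it is not in L

The pumping lemma would require xy⁰z ∈ L, so this decomposition yields a contradiction.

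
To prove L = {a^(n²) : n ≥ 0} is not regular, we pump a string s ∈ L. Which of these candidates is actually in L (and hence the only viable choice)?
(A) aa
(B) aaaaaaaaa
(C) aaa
(B) aaaaaaaaa

The pumping lemma is applied to a string s that lies in L, so first check membership of each option:
- (A) aa has length 2, strictly between 1² = 1 and 2² = 4, so it is not in L ✗
- (B) aaaaaaaaa has length 9 = 3², a perfect square, so it is in L ✓
- (C) aaa has length 3, strictly between 1² = 1 and 2² = 4, so it is not in L ✗

Only (B) aaaaaaaaa is in L, so it is the only candidate that could play the role of s.
(In a complete proof one picks s in terms of the pumping length p so that |s| ≥ p is guaranteed; a fixed string like aaaaaaaaa illustrates the shape of such an s.)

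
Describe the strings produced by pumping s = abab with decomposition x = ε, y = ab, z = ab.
{xy^i z : i ≥ 0} = {(ab)^(i+1) : i ≥ 0} = {ab, abab, ababab, ...}

With x = ε, y = ab, z = ab: Pumping 'ab' gives strings of alternating a's and b's.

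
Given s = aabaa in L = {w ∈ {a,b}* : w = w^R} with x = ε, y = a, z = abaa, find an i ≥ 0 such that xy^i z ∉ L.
i = 2

xy²z = ε · aa · abaa = aaabaa; aaabaa reversed is aabaaa ≠ aaabaa, so it is not a palindrome and is not in L.
(Other choices also work, e.g. i = 0, 3; only i = 1 is guaranteed to stay in L since xy¹z = s.)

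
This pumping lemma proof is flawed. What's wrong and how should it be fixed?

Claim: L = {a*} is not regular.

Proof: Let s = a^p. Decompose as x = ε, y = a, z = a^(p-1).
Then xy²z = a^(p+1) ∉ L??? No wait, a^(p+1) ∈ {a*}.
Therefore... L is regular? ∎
Error: The proof attempts to show a*  is not regular, but a* IS regular!

Correction: a* is a regular language (recognized by a simple DFA with one accepting state and self-loop on 'a'). The pumping lemma can only prove non-regularity, not regularity. For regular languages, pumping always works.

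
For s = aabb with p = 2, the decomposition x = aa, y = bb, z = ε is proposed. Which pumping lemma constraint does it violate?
Violated: |xy| ≤ p

The decomposition x = aa, y = bb, z = ε for s = aabb with p = 2
violates the constraint: |xy| ≤ p

|xy| = |aabb| = 4 > 2 = p. The decomposition puts too many characters in xy.

Pumping lemma constraints:
1. xyz = s (decomposition is valid)
2. |xy| ≤ p
3. |y| > 0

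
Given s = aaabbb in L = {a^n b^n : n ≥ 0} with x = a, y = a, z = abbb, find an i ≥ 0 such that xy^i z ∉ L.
i = 2

xy²z = a · aa · abbb = aaaabbb; aaaabbb has 4 a's and 3 b's; 4 ≠ 3, so it is not in L.
(Other choices also work, e.g. i = 0, 3; only i = 1 is guaranteed to stay in L since xy¹z = s.)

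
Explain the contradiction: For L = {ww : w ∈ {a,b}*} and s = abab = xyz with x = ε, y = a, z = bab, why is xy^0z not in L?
xy⁰z = bab ∉ L

Pumping with i = 0 replaces y = a by y⁰ = ε:
- Original: s = xyz = abab; abab splits into halves ab · ab, which are equal, so it is in L (w = ab)
- Pumped: xy⁰z = ε · ε · bab = bab
- bab has odd length 3, so it cannot be written as ww and is not in L

The pumping lemma would require xy⁰z ∈ L, so this decomposition yields a contradiction.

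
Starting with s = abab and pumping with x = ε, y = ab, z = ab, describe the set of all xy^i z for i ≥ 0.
{xy^i z : i ≥ 0} = {(ab)^(i+1) : i ≥ 0} = {ab, abab, ababab, ...}

With x = ε, y = ab, z = ab: Pumping 'ab' gives strings of alternating a's and b's.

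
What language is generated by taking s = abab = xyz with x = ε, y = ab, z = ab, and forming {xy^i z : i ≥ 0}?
{xy^i z : i ≥ 0} = {(ab)^(i+1) : i ≥ 0} = {ab, abab, ababab, ...}

With x = ε, y = ab, z = ab: Pumping 'ab' gives strings of alternating a's and b's.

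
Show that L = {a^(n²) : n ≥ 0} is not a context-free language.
Assume for contradiction that L is context-free, and let p ≥ 1 be the pumping length given by the pumping lemma for CFLs.
Choose s = a^(p²). Then s ∈ L and |s| = p² ≥ p.
By the CFL pumping lemma, s = uvxyz for some u, v, x, y, z with |vxy| ≤ p, |vy| ≥ 1, and uv^i xy^i z ∈ L for every i ≥ 0.
All symbols are a's, so only lengths matter: let k = |vy|, with 1 ≤ k ≤ |vxy| ≤ p.

Take i = 2: |uv²xy²z| = p² + k, and p² < p² + k ≤ p² + p < (p + 1)².
So the length lies strictly between consecutive squares and is not a perfect square; uv²xy²z ∉ L.

This contradicts the CFL pumping lemma, which requires uv^i xy^i z ∈ L for all i ≥ 0.
Hence L = {a^(n²) : n ≥ 0} is not context-free. ∎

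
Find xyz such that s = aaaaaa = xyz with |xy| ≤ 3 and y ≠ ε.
x = '', y = 'aa', z = 'aaaa'

For s = aaaaaa and p = 3, one valid decomposition is:
- x = '' (length 0)
- y = 'aa' (length 2)
- z = 'aaaa' (length 4)

Verification:
- xyz = '' + 'aa' + 'aaaa' = aaaaaa ✓
- |xy| = 2 ≤ 3 ✓
- |y| = 2 > 0 ✓

All pumping lemma constraints are satisfied.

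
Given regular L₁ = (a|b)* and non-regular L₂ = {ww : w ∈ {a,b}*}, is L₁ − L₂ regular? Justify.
No — L₁ − L₂ is not regular.

L₁ − L₂ is the complement of {ww} within {a,b}*. If it were regular, its complement {ww} would be regular as well (regular languages are closed under complement) — contradiction. So L₁ − L₂ is not regular.

Note that the bare facts "L₁ regular, L₂ non-regular" do not settle the question by themselves: the closure of regular languages under ∪, ∩, complement and difference applies only when BOTH operands are regular. With a non-regular operand the result can come out regular or non-regular depending on the specific languages, so one has to work out L₁ − L₂ for this particular pair, as above.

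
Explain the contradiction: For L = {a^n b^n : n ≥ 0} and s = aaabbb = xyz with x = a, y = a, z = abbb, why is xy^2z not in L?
xy²z = aaaabbb ∉ L

Pumping with i = 2 replaces y = a by y² = aa:
- Original: s = xyz = aaabbb; aaabbb = a^3 b^3 has equal counts (3 = 3), so it is in L
- Pumped: xy²z = a · aa · abbb = aaaabbb
- aaaabbb has 4 a's and 3 b's; 4 ≠ 3, so it is not in L

The pumping lemma would require xy²z ∈ L, so this decomposition yields a contradiction.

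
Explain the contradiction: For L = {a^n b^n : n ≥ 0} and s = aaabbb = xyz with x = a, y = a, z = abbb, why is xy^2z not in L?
xy²z = aaaabbb ∉ L

Pumping with i = 2 replaces y = a by y² = aa:
- Original: s = xyz = aaabbb; aaabbb = a^3 b^3 has equal counts (3 = 3), so it is in L
- Pumped: xy²z = a · aa · abbb = aaaabbb
- aaaabbb has 4 a's and 3 b's; 4 ≠ 3, so it is not in L

The pumping lemma would require xy²z ∈ L, so this decomposition yields a contradiction.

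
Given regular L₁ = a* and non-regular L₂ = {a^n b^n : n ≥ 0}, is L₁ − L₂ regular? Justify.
Yes — L₁ − L₂ is regular.

The only string of a* that lies in {a^n b^n} is ε, so L₁ − L₂ = a* − {ε} = a⁺ = aa*, which is regular.

Note that the bare facts "L₁ regular, L₂ non-regular" do not settle the question by themselves: the closure of regular languages under ∪, ∩, complement and difference applies only when BOTH operands are regular. With a non-regular operand the result can come out regular or non-regular depending on the specific languages, so one has to work out L₁ − L₂ for this particular pair, as above.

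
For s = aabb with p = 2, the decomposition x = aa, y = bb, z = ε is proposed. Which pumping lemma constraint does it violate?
Violated: |xy| ≤ p

The decomposition x = aa, y = bb, z = ε for s = aabb with p = 2
violates the constraint: |xy| ≤ p

|xy| = |aabb| = 4 > 2 = p. The decomposition puts too many characters in xy.

Pumping lemma constraints:
1. xyz = s (decomposition is valid)
2. |xy| ≤ p
3. |y| > 0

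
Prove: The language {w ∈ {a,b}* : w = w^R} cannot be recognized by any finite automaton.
Assume for contradiction that L is regular, and let p ≥ 1 be the pumping length given by the pumping lemma.
Choose s = a^p b a^p. Then s ∈ L (it reads the same in both directions) and |s| = 2p + 1 ≥ p.
By the pumping lemma, s = xyz for some x, y, z with |xy| ≤ p, |y| ≥ 1, and xy^i z ∈ L for every i ≥ 0.
Since |xy| ≤ p and the first p symbols of s are all a's, y = a^k for some k with 1 ≤ k ≤ p.

Take i = 0: xy⁰z = a^(p − k) b a^p.
Its reversal is a^p b a^(p − k). These differ because the block of a's before the unique b has length p − k in one and p in the other, and p − k ≠ p since k ≥ 1. So xy⁰z is not a palindrome, i.e. xy⁰z ∉ L.

This contradicts the pumping lemma, which requires xy^i z ∈ L for all i ≥ 0.
Hence L = {w ∈ {a,b}* : w = w^R} is not regular. ∎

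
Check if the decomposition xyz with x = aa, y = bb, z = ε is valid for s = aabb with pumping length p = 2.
Violated: |xy| ≤ p

The decomposition x = aa, y = bb, z = ε for s = aabb with p = 2
violates the constraint: |xy| ≤ p

|xy| = |aabb| = 4 > 2 = p. The decomposition puts too many characters in xy.

Pumping lemma constraints:
1. xyz = s (decomposition is valid)
2. |xy| ≤ p
3. |y| > 0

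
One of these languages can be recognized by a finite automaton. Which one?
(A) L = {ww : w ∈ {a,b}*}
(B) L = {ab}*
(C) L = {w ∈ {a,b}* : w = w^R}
(B) {ab}*

(B) L = {ab}* is regular.

This can be recognized by a finite automaton (DFA/NFA).
Regular expressions like {ab}* define regular languages.

The other choices are not regular:
- {ww : w ∈ {a,b}*}: After pumping, the two halves no longer match
- {w ∈ {a,b}* : w = w^R}: After pumping, the string is no longer symmetric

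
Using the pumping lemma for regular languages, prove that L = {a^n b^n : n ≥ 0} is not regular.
Assume for contradiction that L is regular, and let p ≥ 1 be the pumping length given by the pumping lemma.
Choose s = a^p b^p. Then s ∈ L and |s| = 2p ≥ p.
By the pumping lemma, s = xyz for some x, y, z with |xy| ≤ p, |y| ≥ 1, and xy^i z ∈ L for every i ≥ 0.
Since |xy| ≤ p and the first p symbols of s are all a's, we must have y = a^k for some k with 1 ≤ k ≤ p.

Take i = 0: xy⁰z = a^(p − k) b^p.
This string has p − k a's but p b's, and p − k < p because k ≥ 1. So xy⁰z ∉ L.

This contradicts the pumping lemma, which requires xy^i z ∈ L for all i ≥ 0.
Hence L = {a^n b^n : n ≥ 0} is not regular. ∎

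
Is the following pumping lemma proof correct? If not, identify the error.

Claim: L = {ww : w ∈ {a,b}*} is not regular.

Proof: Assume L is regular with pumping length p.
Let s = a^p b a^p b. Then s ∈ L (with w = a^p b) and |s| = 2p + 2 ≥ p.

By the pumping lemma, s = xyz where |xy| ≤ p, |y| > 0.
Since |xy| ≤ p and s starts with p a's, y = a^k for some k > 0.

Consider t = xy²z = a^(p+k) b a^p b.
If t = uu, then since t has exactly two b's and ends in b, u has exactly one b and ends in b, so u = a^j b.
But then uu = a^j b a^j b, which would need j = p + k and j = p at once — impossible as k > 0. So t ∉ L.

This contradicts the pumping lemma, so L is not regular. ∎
The proof is correct.

This proof is valid because:
1. s = a^p b a^p b is in L and is chosen in terms of p, so |s| ≥ p holds for every p
2. The decomposition analysis is correct: |xy| ≤ p forces y to lie inside the leading a's
3. The contradiction is valid: the argument shows a^(p+k) b a^p b cannot be split into two equal halves
4. The conclusion follows logically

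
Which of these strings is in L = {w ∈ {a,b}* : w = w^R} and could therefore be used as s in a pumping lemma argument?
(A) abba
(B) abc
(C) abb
(A) abba

The pumping lemma is applied to a string s that lies in L, so first check membership of each option:
- (A) abba reversed is abba, the same string, so it is a palindrome and is in L ✓
- (B) abc reversed is cba ≠ abc, so it is not a palindrome and is not in L ✗
- (C) abb reversed is bba ≠ abb, so it is not a palindrome and is not in L ✗

Only (A) abba is in L, so it is the only candidate that could play the role of s.
(In a complete proof one picks s in terms of the pumping length p so that |s| ≥ p is guaranteed; a fixed string like abba illustrates the shape of such an s.)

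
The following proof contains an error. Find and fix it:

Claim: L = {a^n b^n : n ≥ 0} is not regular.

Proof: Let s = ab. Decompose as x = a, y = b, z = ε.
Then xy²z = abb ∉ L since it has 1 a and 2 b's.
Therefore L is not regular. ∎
Error: The string s = ab might be shorter than the pumping length p.

Correction: Choose s = a^p b^p to ensure |s| ≥ p. Also, the decomposition is wrong: with |xy| ≤ p, y cannot include b's when s starts with p a's.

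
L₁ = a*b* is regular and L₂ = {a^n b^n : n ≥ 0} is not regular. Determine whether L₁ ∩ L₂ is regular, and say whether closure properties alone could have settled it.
No — L₁ ∩ L₂ is not regular.

Every string a^n b^n already lies in a*b*, so L₁ ∩ L₂ = {a^n b^n : n ≥ 0} = L₂ itself, which is the standard non-regular language (pump s = a^p b^p).

Note that the bare facts "L₁ regular, L₂ non-regular" do not settle the question by themselves: the closure of regular languages under ∪, ∩, complement and difference applies only when BOTH operands are regular. With a non-regular operand the result can come out regular or non-regular depending on the specific languages, so one has to work out L₁ ∩ L₂ for this particular pair, as above.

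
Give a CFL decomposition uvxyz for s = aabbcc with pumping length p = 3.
u='aa', v='b', x='b', y='c', z='c'

For s = aabbcc with pumping length p = 3:

One valid decomposition:
- u = 'aa'
- v = 'b'
- x = 'b'
- y = 'c'
- z = 'c'

Verification:
- uvxyz = 'aa' + 'b' + 'b' + 'c' + 'c' = aabbcc ✓
- |vxy| = |'bbc'| = 3 ≤ 3 ✓
- |vy| = |'bc'| = 2 > 0 ✓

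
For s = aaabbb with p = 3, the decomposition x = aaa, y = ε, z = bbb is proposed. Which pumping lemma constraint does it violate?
Violated: |y| > 0

The decomposition x = aaa, y = ε, z = bbb for s = aaabbb with p = 3
violates the constraint: |y| > 0

|y| = 0, but the pumping lemma requires |y| > 0 (y must be non-empty).

Pumping lemma constraints:
1. xyz = s (decomposition is valid)
2. |xy| ≤ p
3. |y| > 0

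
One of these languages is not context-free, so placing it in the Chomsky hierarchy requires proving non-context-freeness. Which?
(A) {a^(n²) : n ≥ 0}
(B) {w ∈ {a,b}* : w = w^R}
(A) {a^(n²) : n ≥ 0}

(A) {a^(n²) : n ≥ 0} requires the CFL pumping lemma.

- {w ∈ {a,b}* : w = w^R} is context-free (but not regular)
  • Can be shown non-regular with the regular pumping lemma
  • After pumping, the string is no longer symmetric

- {a^(n²) : n ≥ 0} is NOT context-free
  • Requires the CFL pumping lemma to prove
  • Gaps between squares grow unboundedly

The CFL pumping lemma is "stronger" in that it can prove non-membership
in the larger class of context-free languages.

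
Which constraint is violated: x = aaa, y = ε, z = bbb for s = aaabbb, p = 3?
Violated: |y| > 0

The decomposition x = aaa, y = ε, z = bbb for s = aaabbb with p = 3
violates the constraint: |y| > 0

|y| = 0, but the pumping lemma requires |y| > 0 (y must be non-empty).

Pumping lemma constraints:
1. xyz = s (decomposition is valid)
2. |xy| ≤ p
3. |y| > 0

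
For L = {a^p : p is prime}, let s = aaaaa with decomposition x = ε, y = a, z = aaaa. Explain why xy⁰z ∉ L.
xy⁰z = aaaa ∉ L

Pumping with i = 0 replaces y = a by y⁰ = ε:
- Original: s = xyz = aaaaa; aaaaa has length 5, which is prime, so it is in L
- Pumped: xy⁰z = ε · ε · aaaa = aaaa
- aaaa has length 4 = 2 × 2, which is not prime, so it is not in L

The pumping lemma would require xy⁰z ∈ L, so this decomposition yields a contradiction.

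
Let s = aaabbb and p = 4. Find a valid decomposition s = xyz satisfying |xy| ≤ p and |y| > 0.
x = 'aaa', y = 'b', z = 'bb'

For s = aaabbb and p = 4, one valid decomposition is:
- x = 'aaa' (length 3)
- y = 'b' (length 1)
- z = 'bb' (length 2)

Verification:
- xyz = 'aaa' + 'b' + 'bb' = aaabbb ✓
- |xy| = 4 ≤ 4 ✓
- |y| = 1 > 0 ✓

All pumping lemma constraints are satisfied.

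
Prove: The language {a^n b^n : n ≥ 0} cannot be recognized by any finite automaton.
Assume for contradiction that L is regular, and let p ≥ 1 be the pumping length given by the pumping lemma.
Choose s = a^p b^p. Then s ∈ L and |s| = 2p ≥ p.
By the pumping lemma, s = xyz for some x, y, z with |xy| ≤ p, |y| ≥ 1, and xy^i z ∈ L for every i ≥ 0.
Since |xy| ≤ p and the first p symbols of s are all a's, we must have y = a^k for some k with 1 ≤ k ≤ p.

Take i = 0: xy⁰z = a^(p − k) b^p.
This string has p − k a's but p b's, and p − k < p because k ≥ 1. So xy⁰z ∉ L.

This contradicts the pumping lemma, which requires xy^i z ∈ L for all i ≥ 0.
Hence L = {a^n b^n : n ≥ 0} is not regular. ∎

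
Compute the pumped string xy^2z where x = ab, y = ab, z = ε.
ababab

Given x = 'ab', y = 'ab', z = '' and i = 2:

xy^2z = x + y·y·...·y (2 times) + z
       = 'ab' + 'ab'^2 + ''
       = 'ab' + 'abab' + ''
       = 'ababab'

The pumped string is 'ababab' with length 6.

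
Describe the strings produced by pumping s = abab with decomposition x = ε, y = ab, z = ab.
{xy^i z : i ≥ 0} = {(ab)^(i+1) : i ≥ 0} = {ab, abab, ababab, ...}

With x = ε, y = ab, z = ab: Pumping 'ab' gives strings of alternating a's and b's.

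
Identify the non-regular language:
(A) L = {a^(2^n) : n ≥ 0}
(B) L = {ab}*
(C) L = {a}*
(A) {a^(2^n) : n ≥ 0}

(A) L = {a^(2^n) : n ≥ 0} is NOT regular.

The pumping lemma can be used to prove this:
After pumping, length is no longer a power of 2

The other languages are regular because they can be recognized by finite automata.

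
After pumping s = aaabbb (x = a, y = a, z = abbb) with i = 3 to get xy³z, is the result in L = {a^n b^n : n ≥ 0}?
No

xy³z = a · aaa · abbb = aaaaabbb.
aaaaabbb has 5 a's and 3 b's; 5 ≠ 3, so it is not in L.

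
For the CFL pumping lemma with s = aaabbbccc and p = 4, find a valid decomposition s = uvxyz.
u='aa', v='a', x='bb', y='b', z='ccc'

For s = aaabbbccc with pumping length p = 4:

One valid decomposition:
- u = 'aa'
- v = 'a'
- x = 'bb'
- y = 'b'
- z = 'ccc'

Verification:
- uvxyz = 'aa' + 'a' + 'bb' + 'b' + 'ccc' = aaabbbccc ✓
- |vxy| = |'abbb'| = 4 ≤ 4 ✓
- |vy| = |'ab'| = 2 > 0 ✓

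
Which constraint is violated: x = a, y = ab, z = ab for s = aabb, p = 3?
Violated: xyz = s

The decomposition x = a, y = ab, z = ab for s = aabb with p = 3
violates the constraint: xyz = s

xyz = 'a' + 'ab' + 'ab' = 'aabab' ≠ 'aabb' = s. The decomposition doesn't reconstruct s.

Pumping lemma constraints:
1. xyz = s (decomposition is valid)
2. |xy| ≤ p
3. |y| > 0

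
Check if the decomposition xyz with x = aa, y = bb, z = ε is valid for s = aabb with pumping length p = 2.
Violated: |xy| ≤ p

The decomposition x = aa, y = bb, z = ε for s = aabb with p = 2
violates the constraint: |xy| ≤ p

|xy| = |aabb| = 4 > 2 = p. The decomposition puts too many characters in xy.

Pumping lemma constraints:
1. xyz = s (decomposition is valid)
2. |xy| ≤ p
3. |y| > 0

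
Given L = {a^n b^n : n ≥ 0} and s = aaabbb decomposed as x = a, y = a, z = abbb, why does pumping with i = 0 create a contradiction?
xy⁰z = aabbb ∉ L

Pumping with i = 0 replaces y = a by y⁰ = ε:
- Original: s = xyz = aaabbb; aaabbb = a^3 b^3 has equal counts (3 = 3), so it is in L
- Pumped: xy⁰z = a · ε · abbb = aabbb
- aabbb has 2 a's and 3 b's; 2 ≠ 3, so it is not in L

The pumping lemma would require xy⁰z ∈ L, so this decomposition yields a contradiction.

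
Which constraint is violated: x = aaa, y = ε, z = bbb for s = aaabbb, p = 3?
Violated: |y| > 0

The decomposition x = aaa, y = ε, z = bbb for s = aaabbb with p = 3
violates the constraint: |y| > 0

|y| = 0, but the pumping lemma requires |y| > 0 (y must be non-empty).

Pumping lemma constraints:
1. xyz = s (decomposition is valid)
2. |xy| ≤ p
3. |y| > 0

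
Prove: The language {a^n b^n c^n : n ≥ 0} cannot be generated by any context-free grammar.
Assume for contradiction that L is context-free, and let p ≥ 1 be the pumping length given by the pumping lemma for CFLs.
Choose s = a^p b^p c^p. Then s ∈ L and |s| = 3p ≥ p.
By the CFL pumping lemma, s = uvxyz for some u, v, x, y, z with |vxy| ≤ p, |vy| ≥ 1, and uv^i xy^i z ∈ L for every i ≥ 0.

Because |vxy| ≤ p, the window vxy cannot contain both an a and a c: any substring of s containing both must include the entire block b^p plus at least one a and one c, so it has length ≥ p + 2 > p.
Hence at least one of the letters a, c does not occur in vy at all.

Take i = 0: the string uxz is obtained from s by deleting |vy| ≥ 1 symbols, so |uxz| = 3p − |vy| < 3p.
But the letter (a or c) that does not occur in vy still occurs exactly p times in uxz. Every string of L with exactly p copies of some letter is a^p b^p c^p, of length 3p. Since |uxz| < 3p, uxz ∉ L.

This contradicts the CFL pumping lemma, which requires uv^i xy^i z ∈ L for all i ≥ 0.
Hence L = {a^n b^n c^n : n ≥ 0} is not context-free. ∎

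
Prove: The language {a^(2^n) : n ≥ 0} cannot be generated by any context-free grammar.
Assume for contradiction that L is context-free, and let p ≥ 1 be the pumping length given by the pumping lemma for CFLs.
Choose s = a^(2^p). Then s ∈ L and |s| = 2^p ≥ p.
By the CFL pumping lemma, s = uvxyz for some u, v, x, y, z with |vxy| ≤ p, |vy| ≥ 1, and uv^i xy^i z ∈ L for every i ≥ 0.
All symbols are a's, so only lengths matter: let k = |vy|, with 1 ≤ k ≤ |vxy| ≤ p < 2^p.

Take i = 2: |uv²xy²z| = 2^p + k, and 2^p < 2^p + k < 2^p + 2^p = 2^(p+1).
So the length lies strictly between consecutive powers of two and is not a power of 2; uv²xy²z ∉ L.

This contradicts the CFL pumping lemma, which requires uv^i xy^i z ∈ L for all i ≥ 0.
Hence L = {a^(2^n) : n ≥ 0} is not context-free. ∎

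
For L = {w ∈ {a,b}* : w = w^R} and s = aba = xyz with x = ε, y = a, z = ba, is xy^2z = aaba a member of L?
No

xy²z = ε · aa · ba = aaba.
aaba reversed is abaa ≠ aaba, so it is not a palindrome and is not in L.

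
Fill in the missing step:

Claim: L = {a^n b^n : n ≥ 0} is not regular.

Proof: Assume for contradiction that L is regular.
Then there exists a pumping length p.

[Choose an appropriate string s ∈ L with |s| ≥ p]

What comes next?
s = a^p b^p

This string is in L (has equal a's and b's) and has length 2p ≥ p.
Any decomposition xyz with |xy| ≤ p means y consists only of a's,
so pumping will unbalance the counts.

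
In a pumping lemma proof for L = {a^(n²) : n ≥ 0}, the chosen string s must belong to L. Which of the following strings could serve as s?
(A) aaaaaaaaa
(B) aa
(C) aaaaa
(A) aaaaaaaaa

The pumping lemma is applied to a string s that lies in L, so first check membership of each option:
- (A) aaaaaaaaa has length 9 = 3², a perfect square, so it is in L ✓
- (B) aa has length 2, strictly between 1² = 1 and 2² = 4, so it is not in L ✗
- (C) aaaaa has length 5, strictly between 2² = 4 and 3² = 9, so it is not in L ✗

Only (A) aaaaaaaaa is in L, so it is the only candidate that could play the role of s.
(In a complete proof one picks s in terms of the pumping length p so that |s| ≥ p is guaranteed; a fixed string like aaaaaaaaa illustrates the shape of such an s.)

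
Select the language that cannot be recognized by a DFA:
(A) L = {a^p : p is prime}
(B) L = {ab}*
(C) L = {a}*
(A) {a^p : p is prime}

(A) L = {a^p : p is prime} is NOT regular.

The pumping lemma can be used to prove this:
After pumping, the length becomes composite

The other languages are regular because they can be recognized by finite automata.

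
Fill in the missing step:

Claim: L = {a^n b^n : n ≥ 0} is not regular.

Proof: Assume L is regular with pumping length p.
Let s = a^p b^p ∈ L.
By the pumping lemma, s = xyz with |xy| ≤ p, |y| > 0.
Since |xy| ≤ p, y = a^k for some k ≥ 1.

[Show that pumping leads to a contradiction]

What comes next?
Consider xy²z = a^(p+k) b^p.

Since k ≥ 1, we have p + k > p.
So xy²z has more a's than b's: (p+k) a's vs p b's.
This means xy²z ∉ L because a^n b^n requires equal counts.

This contradicts the pumping lemma which states xy²z ∈ L.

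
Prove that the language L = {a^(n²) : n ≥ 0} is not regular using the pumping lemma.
Assume for contradiction that L is regular, and let p ≥ 1 be the pumping length given by the pumping lemma.
Choose s = a^(p²). Then s ∈ L and |s| = p² ≥ p.
By the pumping lemma, s = xyz for some x, y, z with |xy| ≤ p, |y| ≥ 1, and xy^i z ∈ L for every i ≥ 0.
Here y = a^k for some k with 1 ≤ k ≤ |xy| ≤ p.

Take i = 2: |xy²z| = p² + k.
Now p² < p² + k ≤ p² + p < p² + 2p + 1 = (p + 1)².
So |xy²z| lies strictly between the consecutive squares p² and (p + 1)², hence is not a perfect square, and xy²z ∉ L.

This contradicts the pumping lemma, which requires xy^i z ∈ L for all i ≥ 0.
Hence L = {a^(n²) : n ≥ 0} is not regular. ∎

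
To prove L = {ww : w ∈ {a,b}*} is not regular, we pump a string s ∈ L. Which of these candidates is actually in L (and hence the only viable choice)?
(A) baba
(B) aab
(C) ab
(A) baba

The pumping lemma is applied to a string s that lies in L, so first check membership of each option:
- (A) baba splits into halves ba · ba, which are equal, so it is in L (w = ba) ✓
- (B) aab has odd length 3, so it cannot be written as ww and is not in L ✗
- (C) ab has length 2; its halves are a and b, which differ, so it is not in L ✗

Only (A) baba is in L, so it is the only candidate that could play the role of s.
(In a complete proof one picks s in terms of the pumping length p so that |s| ≥ p is guaranteed; a fixed string like baba illustrates the shape of such an s.)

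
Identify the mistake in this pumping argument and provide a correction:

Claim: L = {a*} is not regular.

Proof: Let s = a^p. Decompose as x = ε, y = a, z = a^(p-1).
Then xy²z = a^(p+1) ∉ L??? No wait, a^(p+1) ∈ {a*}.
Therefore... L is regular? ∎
Error: The proof attempts to show a*  is not regular, but a* IS regular!

Correction: a* is a regular language (recognized by a simple DFA with one accepting state and self-loop on 'a'). The pumping lemma can only prove non-regularity, not regularity. For regular languages, pumping always works.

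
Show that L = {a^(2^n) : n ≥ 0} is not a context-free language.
Assume for contradiction that L is context-free, and let p ≥ 1 be the pumping length given by the pumping lemma for CFLs.
Choose s = a^(2^p). Then s ∈ L and |s| = 2^p ≥ p.
By the CFL pumping lemma, s = uvxyz for some u, v, x, y, z with |vxy| ≤ p, |vy| ≥ 1, and uv^i xy^i z ∈ L for every i ≥ 0.
All symbols are a's, so only lengths matter: let k = |vy|, with 1 ≤ k ≤ |vxy| ≤ p < 2^p.

Take i = 2: |uv²xy²z| = 2^p + k, and 2^p < 2^p + k < 2^p + 2^p = 2^(p+1).
So the length lies strictly between consecutive powers of two and is not a power of 2; uv²xy²z ∉ L.

This contradicts the CFL pumping lemma, which requires uv^i xy^i z ∈ L for all i ≥ 0.
Hence L = {a^(2^n) : n ≥ 0} is not context-free. ∎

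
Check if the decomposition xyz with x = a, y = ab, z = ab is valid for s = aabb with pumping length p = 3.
Violated: xyz = s

The decomposition x = a, y = ab, z = ab for s = aabb with p = 3
violates the constraint: xyz = s

xyz = 'a' + 'ab' + 'ab' = 'aabab' ≠ 'aabb' = s. The decomposition doesn't reconstruct s.

Pumping lemma constraints:
1. xyz = s (decomposition is valid)
2. |xy| ≤ p
3. |y| > 0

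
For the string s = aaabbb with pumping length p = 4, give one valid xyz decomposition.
x = 'a', y = 'a', z = 'abbb'

For s = aaabbb and p = 4, one valid decomposition is:
- x = 'a' (length 1)
- y = 'a' (length 1)
- z = 'abbb' (length 4)

Verification:
- xyz = 'a' + 'a' + 'abbb' = aaabbb ✓
- |xy| = 2 ≤ 4 ✓
- |y| = 1 > 0 ✓

All pumping lemma constraints are satisfied.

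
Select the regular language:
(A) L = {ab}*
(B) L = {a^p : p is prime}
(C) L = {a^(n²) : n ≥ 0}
(A) {ab}*

(A) L = {ab}* is regular.

This can be recognized by a finite automaton (DFA/NFA).
Regular expressions like {ab}* define regular languages.

The other choices are not regular:
- {a^(n²) : n ≥ 0}: After pumping, length is no longer a perfect square
- {a^p : p is prime}: After pumping, the length becomes composite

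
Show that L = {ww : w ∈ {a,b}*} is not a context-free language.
Assume for contradiction that L is context-free, and let p ≥ 1 be the pumping length given by the pumping lemma for CFLs.
Choose s = a^p b^p a^p b^p. Then s ∈ L (take w = a^p b^p) and |s| = 4p ≥ p.
By the CFL pumping lemma, s = uvxyz for some u, v, x, y, z with |vxy| ≤ p, |vy| ≥ 1, and uv^i xy^i z ∈ L for every i ≥ 0.

Write s as four blocks A₁ B₁ A₂ B₂ with A₁ = A₂ = a^p and B₁ = B₂ = b^p. Since |vxy| ≤ p, the window vxy lies inside at most two adjacent blocks. Take i = 0 and let t = uxz, so |t| = 4p − |vy| with 1 ≤ |vy| ≤ p. If |t| is odd, t ∉ L immediately, so assume |vy| is even (hence |vy| ≥ 2) and |t|/2 = 2p − |vy|/2, which satisfies p ≤ |t|/2 ≤ 2p − 1.

Case 1 (vxy inside A₁B₁): t = a^(p−j) b^(p−l) a^p b^p with j + l = |vy|. The second half of t has length < 2p, so it is a suffix of the trailing a^p b^p and ends in b; the first half is a^(p−j) b^(p−l) a^((j+l)/2), which ends in a because (j+l)/2 ≥ 1. The halves differ, so t ∉ L.

Case 2 (vxy inside B₁A₂, straddling the middle): t = a^p b^(p−j) a^(p−l) b^p with j + l = |vy|. If t = ww, then w is a prefix of t of length ≥ p, so w begins with a^p; and w is a suffix of t of length ≥ p, so w ends with b^p. That forces |w| ≥ 2p, contradicting |w| = |t|/2 ≤ 2p − 1. So t ∉ L.

Case 3 (vxy inside A₂B₂): t = a^p b^p a^(p−j) b^(p−l) with j + l = |vy|. The first half of t is a prefix of a^p b^p, so it begins with a; the second half is b^((j+l)/2) a^(p−j) b^(p−l), which begins with b. The halves differ, so t ∉ L.

In every case uv⁰xy⁰z = uxz ∉ L.

This contradicts the CFL pumping lemma, which requires uv^i xy^i z ∈ L for all i ≥ 0.
Hence L = {ww : w ∈ {a,b}*} is not context-free. ∎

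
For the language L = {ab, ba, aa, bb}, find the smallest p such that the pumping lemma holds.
p = 3

For a finite language L, the pumping lemma holds vacuously if p > max|s| for s ∈ L.

The longest string in L = {ab, ba, aa, bb} has length 2.
If p = 3, then no string s ∈ L has |s| ≥ p, so the condition is vacuously true.

The minimum pumping length is p = 3.

Why no smaller p works: for any p ≤ 2, the longest string s ∈ L has |s| = 2 ≥ p, so it would
have to be pumpable; but pumping up (i = 2, 3, ...) produces ever longer strings, which cannot all lie in the
finite language L. So the pumping property fails for every p ≤ 2.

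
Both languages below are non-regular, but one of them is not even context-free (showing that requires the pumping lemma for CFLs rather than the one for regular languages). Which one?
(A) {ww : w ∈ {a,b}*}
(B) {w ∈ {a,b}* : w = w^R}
(A) {ww : w ∈ {a,b}*}

(A) {ww : w ∈ {a,b}*} requires the CFL pumping lemma.

- {w ∈ {a,b}* : w = w^R} is context-free (but not regular)
  • Can be shown non-regular with the regular pumping lemma
  • After pumping, the string is no longer symmetric

- {ww : w ∈ {a,b}*} is NOT context-free
  • Requires the CFL pumping lemma to prove
  • Even a PDA cannot compare two arbitrary halves symbol by symbol; CFL pumping on a^p b^p a^p b^p fails

The CFL pumping lemma is "stronger" in that it can prove non-membership
in the larger class of context-free languages.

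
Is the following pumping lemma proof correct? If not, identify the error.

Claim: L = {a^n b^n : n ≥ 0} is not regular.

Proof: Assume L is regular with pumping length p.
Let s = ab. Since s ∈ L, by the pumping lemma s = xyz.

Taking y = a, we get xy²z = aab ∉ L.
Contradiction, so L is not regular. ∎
The proof is INCORRECT.

Error: The string s = ab may be shorter than p.
The pumping lemma only applies to strings with |s| ≥ p, and p is not under our control.
We must choose s in terms of p, e.g. s = a^p b^p, to ensure |s| ≥ p.
(The proof also fixes one particular y; a valid argument must handle every decomposition with |xy| ≤ p and |y| ≥ 1 — for s = a^p b^p this forces y = a^k, and then xy²z = a^(p+k) b^p ∉ L.)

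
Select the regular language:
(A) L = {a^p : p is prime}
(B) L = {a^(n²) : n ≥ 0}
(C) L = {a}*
(C) {a}*

(C) L = {a}* is regular.

This can be recognized by a finite automaton (DFA/NFA).
Regular expressions like {a}* define regular languages.

The other choices are not regular:
- {a^p : p is prime}: After pumping, the length becomes composite
- {a^(n²) : n ≥ 0}: After pumping, length is no longer a perfect square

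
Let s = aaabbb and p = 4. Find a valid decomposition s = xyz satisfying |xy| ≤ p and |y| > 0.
x = '', y = 'aaa', z = 'bbb'

For s = aaabbb and p = 4, one valid decomposition is:
- x = '' (length 0)
- y = 'aaa' (length 3)
- z = 'bbb' (length 3)

Verification:
- xyz = '' + 'aaa' + 'bbb' = aaabbb ✓
- |xy| = 3 ≤ 4 ✓
- |y| = 3 > 0 ✓

All pumping lemma constraints are satisfied.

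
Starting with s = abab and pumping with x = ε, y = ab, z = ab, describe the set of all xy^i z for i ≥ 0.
{xy^i z : i ≥ 0} = {(ab)^(i+1) : i ≥ 0} = {ab, abab, ababab, ...}

With x = ε, y = ab, z = ab: Pumping 'ab' gives strings of alternating a's and b's.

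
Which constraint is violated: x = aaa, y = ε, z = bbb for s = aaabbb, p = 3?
Violated: |y| > 0

The decomposition x = aaa, y = ε, z = bbb for s = aaabbb with p = 3
violates the constraint: |y| > 0

|y| = 0, but the pumping lemma requires |y| > 0 (y must be non-empty).

Pumping lemma constraints:
1. xyz = s (decomposition is valid)
2. |xy| ≤ p
3. |y| > 0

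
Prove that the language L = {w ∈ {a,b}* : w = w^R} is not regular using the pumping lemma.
Assume for contradiction that L is regular, and let p ≥ 1 be the pumping length given by the pumping lemma.
Choose s = a^p b a^p. Then s ∈ L (it reads the same in both directions) and |s| = 2p + 1 ≥ p.
By the pumping lemma, s = xyz for some x, y, z with |xy| ≤ p, |y| ≥ 1, and xy^i z ∈ L for every i ≥ 0.
Since |xy| ≤ p and the first p symbols of s are all a's, y = a^k for some k with 1 ≤ k ≤ p.

Take i = 2: xy²z = a^(p + k) b a^p.
Its reversal is a^p b a^(p + k). These differ because the block of a's before the unique b has length p + k in one and p in the other, and p + k ≠ p since k ≥ 1. So xy²z is not a palindrome, i.e. xy²z ∉ L.

This contradicts the pumping lemma, which requires xy^i z ∈ L for all i ≥ 0.
Hence L = {w ∈ {a,b}* : w = w^R} is not regular. ∎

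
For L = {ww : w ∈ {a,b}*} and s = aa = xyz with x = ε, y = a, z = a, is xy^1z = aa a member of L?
Yes

xy¹z = ε · a · a = aa.
aa splits into halves a · a, which are equal, so it is in L (w = a).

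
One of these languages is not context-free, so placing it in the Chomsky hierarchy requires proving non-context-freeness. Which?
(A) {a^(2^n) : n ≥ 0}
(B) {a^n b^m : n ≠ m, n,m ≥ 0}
(A) {a^(2^n) : n ≥ 0}

(A) {a^(2^n) : n ≥ 0} requires the CFL pumping lemma.

- {a^n b^m : n ≠ m, n,m ≥ 0} is context-free (but not regular)
  • Can be shown non-regular with the regular pumping lemma
  • After pumping a's, we can make n = m

- {a^(2^n) : n ≥ 0} is NOT context-free
  • Requires the CFL pumping lemma to prove
  • Gaps between powers of 2 grow exponentially

The CFL pumping lemma is "stronger" in that it can prove non-membership
in the larger class of context-free languages.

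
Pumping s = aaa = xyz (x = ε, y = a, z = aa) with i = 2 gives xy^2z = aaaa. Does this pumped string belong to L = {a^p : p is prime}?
No

xy²z = ε · aa · aa = aaaa.
aaaa has length 4 = 2 × 2, which is not prime, so it is not in L.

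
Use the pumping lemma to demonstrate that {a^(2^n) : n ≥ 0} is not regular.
Assume for contradiction that L is regular, and let p ≥ 1 be the pumping length given by the pumping lemma.
Choose s = a^(2^p). Then s ∈ L and |s| = 2^p ≥ p.
By the pumping lemma, s = xyz for some x, y, z with |xy| ≤ p, |y| ≥ 1, and xy^i z ∈ L for every i ≥ 0.
Here y = a^k for some k with 1 ≤ k ≤ |xy| ≤ p, and p < 2^p.

Take i = 2: |xy²z| = 2^p + k.
Now 2^p < 2^p + k ≤ 2^p + p < 2^p + 2^p = 2^(p+1).
So |xy²z| lies strictly between the consecutive powers of two 2^p and 2^(p+1), hence is not a power of 2, and xy²z ∉ L.

This contradicts the pumping lemma, which requires xy^i z ∈ L for all i ≥ 0.
Hence L = {a^(2^n) : n ≥ 0} is not regular. ∎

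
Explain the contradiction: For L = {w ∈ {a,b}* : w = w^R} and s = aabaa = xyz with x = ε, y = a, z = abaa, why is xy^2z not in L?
xy²z = aaabaa ∉ L

Pumping with i = 2 replaces y = a by y² = aa:
- Original: s = xyz = aabaa; aabaa reversed is aabaa, the same string, so it is a palindrome and is in L
- Pumped: xy²z = ε · aa · abaa = aaabaa
- aaabaa reversed is aabaaa ≠ aaabaa, so it is not a palindrome and is not in L

The pumping lemma would require xy²z ∈ L, so this decomposition yields a contradiction.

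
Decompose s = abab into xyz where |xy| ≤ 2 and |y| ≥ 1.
x = 'a', y = 'b', z = 'ab'

For s = abab and p = 2, one valid decomposition is:
- x = 'a' (length 1)
- y = 'b' (length 1)
- z = 'ab' (length 2)

Verification:
- xyz = 'a' + 'b' + 'ab' = abab ✓
- |xy| = 2 ≤ 2 ✓
- |y| = 1 > 0 ✓

All pumping lemma constraints are satisfied.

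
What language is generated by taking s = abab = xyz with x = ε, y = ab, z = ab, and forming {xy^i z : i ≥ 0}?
{xy^i z : i ≥ 0} = {(ab)^(i+1) : i ≥ 0} = {ab, abab, ababab, ...}

With x = ε, y = ab, z = ab: Pumping 'ab' gives strings of alternating a's and b's.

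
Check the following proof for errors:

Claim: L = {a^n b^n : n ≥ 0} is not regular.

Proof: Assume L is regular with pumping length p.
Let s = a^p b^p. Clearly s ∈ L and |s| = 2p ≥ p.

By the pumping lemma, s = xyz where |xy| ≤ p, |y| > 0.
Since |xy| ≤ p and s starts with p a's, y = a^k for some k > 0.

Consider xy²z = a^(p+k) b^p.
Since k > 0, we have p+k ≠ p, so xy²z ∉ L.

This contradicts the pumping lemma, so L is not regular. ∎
The proof is correct.

This proof is valid because:
1. The string s = a^p b^p is correctly in L
2. The decomposition analysis is correct: y must consist only of a's
3. The contradiction is valid: pumping increases a's but not b's
4. The conclusion follows logically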